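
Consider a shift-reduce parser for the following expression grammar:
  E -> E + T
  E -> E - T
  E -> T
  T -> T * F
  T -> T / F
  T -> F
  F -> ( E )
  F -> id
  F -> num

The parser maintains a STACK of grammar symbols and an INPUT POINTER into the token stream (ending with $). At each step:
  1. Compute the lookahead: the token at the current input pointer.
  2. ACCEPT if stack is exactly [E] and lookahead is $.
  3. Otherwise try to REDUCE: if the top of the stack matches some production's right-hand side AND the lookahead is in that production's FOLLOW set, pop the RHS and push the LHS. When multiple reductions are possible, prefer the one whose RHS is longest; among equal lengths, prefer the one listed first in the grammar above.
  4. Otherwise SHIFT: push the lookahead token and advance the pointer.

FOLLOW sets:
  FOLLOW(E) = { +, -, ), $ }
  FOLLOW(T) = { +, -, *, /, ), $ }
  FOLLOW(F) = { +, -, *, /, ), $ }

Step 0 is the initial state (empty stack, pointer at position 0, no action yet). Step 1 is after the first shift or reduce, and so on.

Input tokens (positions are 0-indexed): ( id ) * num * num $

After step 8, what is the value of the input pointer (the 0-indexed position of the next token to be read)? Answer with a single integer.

Step 1: shift (. Stack=[(] ptr=1 lookahead=id remaining=[id ) * num * num $]
Step 2: shift id. Stack=[( id] ptr=2 lookahead=) remaining=[) * num * num $]
Step 3: reduce F->id. Stack=[( F] ptr=2 lookahead=) remaining=[) * num * num $]
Step 4: reduce T->F. Stack=[( T] ptr=2 lookahead=) remaining=[) * num * num $]
Step 5: reduce E->T. Stack=[( E] ptr=2 lookahead=) remaining=[) * num * num $]
Step 6: shift ). Stack=[( E )] ptr=3 lookahead=* remaining=[* num * num $]
Step 7: reduce F->( E ). Stack=[F] ptr=3 lookahead=* remaining=[* num * num $]
Step 8: reduce T->F. Stack=[T] ptr=3 lookahead=* remaining=[* num * num $]

Answer: 3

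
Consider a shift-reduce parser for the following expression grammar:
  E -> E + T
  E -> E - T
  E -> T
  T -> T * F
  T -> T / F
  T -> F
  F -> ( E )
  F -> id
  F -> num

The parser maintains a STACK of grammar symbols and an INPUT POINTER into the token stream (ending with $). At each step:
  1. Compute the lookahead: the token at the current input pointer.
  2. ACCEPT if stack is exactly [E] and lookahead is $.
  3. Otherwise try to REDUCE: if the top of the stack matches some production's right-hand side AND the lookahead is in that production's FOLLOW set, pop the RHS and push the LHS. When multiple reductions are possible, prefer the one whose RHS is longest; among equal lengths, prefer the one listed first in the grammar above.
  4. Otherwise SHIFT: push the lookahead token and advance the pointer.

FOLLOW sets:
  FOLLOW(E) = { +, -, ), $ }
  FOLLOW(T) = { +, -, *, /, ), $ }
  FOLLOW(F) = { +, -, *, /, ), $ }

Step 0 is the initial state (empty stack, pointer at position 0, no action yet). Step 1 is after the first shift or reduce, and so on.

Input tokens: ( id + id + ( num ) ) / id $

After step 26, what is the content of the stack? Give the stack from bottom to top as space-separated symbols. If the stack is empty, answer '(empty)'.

Answer: T / F

Derivation:
Step 1: shift (. Stack=[(] ptr=1 lookahead=id remaining=[id + id + ( num ) ) / id $]
Step 2: shift id. Stack=[( id] ptr=2 lookahead=+ remaining=[+ id + ( num ) ) / id $]
Step 3: reduce F->id. Stack=[( F] ptr=2 lookahead=+ remaining=[+ id + ( num ) ) / id $]
Step 4: reduce T->F. Stack=[( T] ptr=2 lookahead=+ remaining=[+ id + ( num ) ) / id $]
Step 5: reduce E->T. Stack=[( E] ptr=2 lookahead=+ remaining=[+ id + ( num ) ) / id $]
Step 6: shift +. Stack=[( E +] ptr=3 lookahead=id remaining=[id + ( num ) ) / id $]
Step 7: shift id. Stack=[( E + id] ptr=4 lookahead=+ remaining=[+ ( num ) ) / id $]
Step 8: reduce F->id. Stack=[( E + F] ptr=4 lookahead=+ remaining=[+ ( num ) ) / id $]
Step 9: reduce T->F. Stack=[( E + T] ptr=4 lookahead=+ remaining=[+ ( num ) ) / id $]
Step 10: reduce E->E + T. Stack=[( E] ptr=4 lookahead=+ remaining=[+ ( num ) ) / id $]
Step 11: shift +. Stack=[( E +] ptr=5 lookahead=( remaining=[( num ) ) / id $]
Step 12: shift (. Stack=[( E + (] ptr=6 lookahead=num remaining=[num ) ) / id $]
Step 13: shift num. Stack=[( E + ( num] ptr=7 lookahead=) remaining=[) ) / id $]
Step 14: reduce F->num. Stack=[( E + ( F] ptr=7 lookahead=) remaining=[) ) / id $]
Step 15: reduce T->F. Stack=[( E + ( T] ptr=7 lookahead=) remaining=[) ) / id $]
Step 16: reduce E->T. Stack=[( E + ( E] ptr=7 lookahead=) remaining=[) ) / id $]
Step 17: shift ). Stack=[( E + ( E )] ptr=8 lookahead=) remaining=[) / id $]
Step 18: reduce F->( E ). Stack=[( E + F] ptr=8 lookahead=) remaining=[) / id $]
Step 19: reduce T->F. Stack=[( E + T] ptr=8 lookahead=) remaining=[) / id $]
Step 20: reduce E->E + T. Stack=[( E] ptr=8 lookahead=) remaining=[) / id $]
Step 21: shift ). Stack=[( E )] ptr=9 lookahead=/ remaining=[/ id $]
Step 22: reduce F->( E ). Stack=[F] ptr=9 lookahead=/ remaining=[/ id $]
Step 23: reduce T->F. Stack=[T] ptr=9 lookahead=/ remaining=[/ id $]
Step 24: shift /. Stack=[T /] ptr=10 lookahead=id remaining=[id $]
Step 25: shift id. Stack=[T / id] ptr=11 lookahead=$ remaining=[$]
Step 26: reduce F->id. Stack=[T / F] ptr=11 lookahead=$ remaining=[$]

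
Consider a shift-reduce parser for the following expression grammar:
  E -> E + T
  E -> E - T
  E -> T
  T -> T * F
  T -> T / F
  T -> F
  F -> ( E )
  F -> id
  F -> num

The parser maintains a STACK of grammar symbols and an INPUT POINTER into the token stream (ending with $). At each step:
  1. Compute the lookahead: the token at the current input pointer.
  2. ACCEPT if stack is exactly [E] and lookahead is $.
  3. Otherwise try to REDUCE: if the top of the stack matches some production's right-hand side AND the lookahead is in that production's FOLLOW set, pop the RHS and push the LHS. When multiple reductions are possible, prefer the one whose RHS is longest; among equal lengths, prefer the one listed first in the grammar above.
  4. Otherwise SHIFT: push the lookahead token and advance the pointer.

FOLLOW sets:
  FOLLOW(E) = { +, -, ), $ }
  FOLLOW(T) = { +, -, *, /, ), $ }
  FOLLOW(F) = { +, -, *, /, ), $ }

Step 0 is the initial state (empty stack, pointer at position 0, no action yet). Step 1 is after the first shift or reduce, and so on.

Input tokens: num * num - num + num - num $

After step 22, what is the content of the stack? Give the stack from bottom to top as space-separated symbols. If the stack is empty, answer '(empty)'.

Step 1: shift num. Stack=[num] ptr=1 lookahead=* remaining=[* num - num + num - num $]
Step 2: reduce F->num. Stack=[F] ptr=1 lookahead=* remaining=[* num - num + num - num $]
Step 3: reduce T->F. Stack=[T] ptr=1 lookahead=* remaining=[* num - num + num - num $]
Step 4: shift *. Stack=[T *] ptr=2 lookahead=num remaining=[num - num + num - num $]
Step 5: shift num. Stack=[T * num] ptr=3 lookahead=- remaining=[- num + num - num $]
Step 6: reduce F->num. Stack=[T * F] ptr=3 lookahead=- remaining=[- num + num - num $]
Step 7: reduce T->T * F. Stack=[T] ptr=3 lookahead=- remaining=[- num + num - num $]
Step 8: reduce E->T. Stack=[E] ptr=3 lookahead=- remaining=[- num + num - num $]
Step 9: shift -. Stack=[E -] ptr=4 lookahead=num remaining=[num + num - num $]
Step 10: shift num. Stack=[E - num] ptr=5 lookahead=+ remaining=[+ num - num $]
Step 11: reduce F->num. Stack=[E - F] ptr=5 lookahead=+ remaining=[+ num - num $]
Step 12: reduce T->F. Stack=[E - T] ptr=5 lookahead=+ remaining=[+ num - num $]
Step 13: reduce E->E - T. Stack=[E] ptr=5 lookahead=+ remaining=[+ num - num $]
Step 14: shift +. Stack=[E +] ptr=6 lookahead=num remaining=[num - num $]
Step 15: shift num. Stack=[E + num] ptr=7 lookahead=- remaining=[- num $]
Step 16: reduce F->num. Stack=[E + F] ptr=7 lookahead=- remaining=[- num $]
Step 17: reduce T->F. Stack=[E + T] ptr=7 lookahead=- remaining=[- num $]
Step 18: reduce E->E + T. Stack=[E] ptr=7 lookahead=- remaining=[- num $]
Step 19: shift -. Stack=[E -] ptr=8 lookahead=num remaining=[num $]
Step 20: shift num. Stack=[E - num] ptr=9 lookahead=$ remaining=[$]
Step 21: reduce F->num. Stack=[E - F] ptr=9 lookahead=$ remaining=[$]
Step 22: reduce T->F. Stack=[E - T] ptr=9 lookahead=$ remaining=[$]

Answer: E - T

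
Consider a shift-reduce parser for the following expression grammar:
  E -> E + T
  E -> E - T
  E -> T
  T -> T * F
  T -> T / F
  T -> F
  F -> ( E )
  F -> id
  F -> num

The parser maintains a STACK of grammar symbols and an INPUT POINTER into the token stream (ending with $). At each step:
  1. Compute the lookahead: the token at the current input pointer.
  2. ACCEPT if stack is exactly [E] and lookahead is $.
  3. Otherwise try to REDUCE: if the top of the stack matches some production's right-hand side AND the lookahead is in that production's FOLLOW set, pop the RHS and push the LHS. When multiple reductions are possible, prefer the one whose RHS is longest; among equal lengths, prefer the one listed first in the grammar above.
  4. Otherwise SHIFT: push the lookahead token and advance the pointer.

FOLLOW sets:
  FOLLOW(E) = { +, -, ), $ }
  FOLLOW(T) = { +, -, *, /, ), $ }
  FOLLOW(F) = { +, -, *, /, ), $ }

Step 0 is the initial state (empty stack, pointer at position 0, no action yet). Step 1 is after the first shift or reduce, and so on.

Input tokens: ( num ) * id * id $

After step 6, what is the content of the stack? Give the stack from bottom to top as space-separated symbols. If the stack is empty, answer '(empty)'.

Answer: ( E )

Derivation:
Step 1: shift (. Stack=[(] ptr=1 lookahead=num remaining=[num ) * id * id $]
Step 2: shift num. Stack=[( num] ptr=2 lookahead=) remaining=[) * id * id $]
Step 3: reduce F->num. Stack=[( F] ptr=2 lookahead=) remaining=[) * id * id $]
Step 4: reduce T->F. Stack=[( T] ptr=2 lookahead=) remaining=[) * id * id $]
Step 5: reduce E->T. Stack=[( E] ptr=2 lookahead=) remaining=[) * id * id $]
Step 6: shift ). Stack=[( E )] ptr=3 lookahead=* remaining=[* id * id $]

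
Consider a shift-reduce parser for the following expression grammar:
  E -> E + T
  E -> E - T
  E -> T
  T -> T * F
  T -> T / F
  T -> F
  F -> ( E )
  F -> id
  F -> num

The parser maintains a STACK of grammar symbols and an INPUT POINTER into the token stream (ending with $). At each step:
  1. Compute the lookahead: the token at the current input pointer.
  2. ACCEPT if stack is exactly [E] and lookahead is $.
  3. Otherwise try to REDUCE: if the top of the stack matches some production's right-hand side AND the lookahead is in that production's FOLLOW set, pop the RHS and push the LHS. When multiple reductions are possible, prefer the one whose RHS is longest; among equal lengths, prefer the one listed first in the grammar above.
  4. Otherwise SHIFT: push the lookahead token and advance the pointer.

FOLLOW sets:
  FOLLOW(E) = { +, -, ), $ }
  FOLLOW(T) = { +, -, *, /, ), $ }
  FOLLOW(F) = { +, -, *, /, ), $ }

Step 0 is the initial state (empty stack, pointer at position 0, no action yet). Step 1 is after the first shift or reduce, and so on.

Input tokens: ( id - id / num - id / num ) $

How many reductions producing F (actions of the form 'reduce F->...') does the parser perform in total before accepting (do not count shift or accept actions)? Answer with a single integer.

Answer: 6

Derivation:
Step 1: shift (. Stack=[(] ptr=1 lookahead=id remaining=[id - id / num - id / num ) $]
Step 2: shift id. Stack=[( id] ptr=2 lookahead=- remaining=[- id / num - id / num ) $]
Step 3: reduce F->id. Stack=[( F] ptr=2 lookahead=- remaining=[- id / num - id / num ) $]
Step 4: reduce T->F. Stack=[( T] ptr=2 lookahead=- remaining=[- id / num - id / num ) $]
Step 5: reduce E->T. Stack=[( E] ptr=2 lookahead=- remaining=[- id / num - id / num ) $]
Step 6: shift -. Stack=[( E -] ptr=3 lookahead=id remaining=[id / num - id / num ) $]
Step 7: shift id. Stack=[( E - id] ptr=4 lookahead=/ remaining=[/ num - id / num ) $]
Step 8: reduce F->id. Stack=[( E - F] ptr=4 lookahead=/ remaining=[/ num - id / num ) $]
Step 9: reduce T->F. Stack=[( E - T] ptr=4 lookahead=/ remaining=[/ num - id / num ) $]
Step 10: shift /. Stack=[( E - T /] ptr=5 lookahead=num remaining=[num - id / num ) $]
Step 11: shift num. Stack=[( E - T / num] ptr=6 lookahead=- remaining=[- id / num ) $]
Step 12: reduce F->num. Stack=[( E - T / F] ptr=6 lookahead=- remaining=[- id / num ) $]
Step 13: reduce T->T / F. Stack=[( E - T] ptr=6 lookahead=- remaining=[- id / num ) $]
Step 14: reduce E->E - T. Stack=[( E] ptr=6 lookahead=- remaining=[- id / num ) $]
Step 15: shift -. Stack=[( E -] ptr=7 lookahead=id remaining=[id / num ) $]
Step 16: shift id. Stack=[( E - id] ptr=8 lookahead=/ remaining=[/ num ) $]
Step 17: reduce F->id. Stack=[( E - F] ptr=8 lookahead=/ remaining=[/ num ) $]
Step 18: reduce T->F. Stack=[( E - T] ptr=8 lookahead=/ remaining=[/ num ) $]
Step 19: shift /. Stack=[( E - T /] ptr=9 lookahead=num remaining=[num ) $]
Step 20: shift num. Stack=[( E - T / num] ptr=10 lookahead=) remaining=[) $]
Step 21: reduce F->num. Stack=[( E - T / F] ptr=10 lookahead=) remaining=[) $]
Step 22: reduce T->T / F. Stack=[( E - T] ptr=10 lookahead=) remaining=[) $]
Step 23: reduce E->E - T. Stack=[( E] ptr=10 lookahead=) remaining=[) $]
Step 24: shift ). Stack=[( E )] ptr=11 lookahead=$ remaining=[$]
Step 25: reduce F->( E ). Stack=[F] ptr=11 lookahead=$ remaining=[$]
Step 26: reduce T->F. Stack=[T] ptr=11 lookahead=$ remaining=[$]
Step 27: reduce E->T. Stack=[E] ptr=11 lookahead=$ remaining=[$]
Step 28: accept. Stack=[E] ptr=11 lookahead=$ remaining=[$]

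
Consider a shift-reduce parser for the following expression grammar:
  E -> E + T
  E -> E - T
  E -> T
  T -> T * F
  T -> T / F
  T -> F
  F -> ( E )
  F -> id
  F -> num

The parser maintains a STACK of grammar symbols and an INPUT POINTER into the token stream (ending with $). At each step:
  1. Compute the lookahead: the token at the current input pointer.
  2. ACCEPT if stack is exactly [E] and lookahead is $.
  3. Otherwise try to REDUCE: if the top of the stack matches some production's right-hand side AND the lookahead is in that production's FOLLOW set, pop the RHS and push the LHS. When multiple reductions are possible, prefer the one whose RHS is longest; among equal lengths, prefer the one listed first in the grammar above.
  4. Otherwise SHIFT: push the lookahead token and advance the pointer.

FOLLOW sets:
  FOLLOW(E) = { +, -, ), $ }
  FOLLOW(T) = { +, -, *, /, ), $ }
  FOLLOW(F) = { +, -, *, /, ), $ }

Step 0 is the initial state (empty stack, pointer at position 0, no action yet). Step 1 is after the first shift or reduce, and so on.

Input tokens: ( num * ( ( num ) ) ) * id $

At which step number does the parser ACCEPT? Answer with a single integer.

Step 1: shift (. Stack=[(] ptr=1 lookahead=num remaining=[num * ( ( num ) ) ) * id $]
Step 2: shift num. Stack=[( num] ptr=2 lookahead=* remaining=[* ( ( num ) ) ) * id $]
Step 3: reduce F->num. Stack=[( F] ptr=2 lookahead=* remaining=[* ( ( num ) ) ) * id $]
Step 4: reduce T->F. Stack=[( T] ptr=2 lookahead=* remaining=[* ( ( num ) ) ) * id $]
Step 5: shift *. Stack=[( T *] ptr=3 lookahead=( remaining=[( ( num ) ) ) * id $]
Step 6: shift (. Stack=[( T * (] ptr=4 lookahead=( remaining=[( num ) ) ) * id $]
Step 7: shift (. Stack=[( T * ( (] ptr=5 lookahead=num remaining=[num ) ) ) * id $]
Step 8: shift num. Stack=[( T * ( ( num] ptr=6 lookahead=) remaining=[) ) ) * id $]
Step 9: reduce F->num. Stack=[( T * ( ( F] ptr=6 lookahead=) remaining=[) ) ) * id $]
Step 10: reduce T->F. Stack=[( T * ( ( T] ptr=6 lookahead=) remaining=[) ) ) * id $]
Step 11: reduce E->T. Stack=[( T * ( ( E] ptr=6 lookahead=) remaining=[) ) ) * id $]
Step 12: shift ). Stack=[( T * ( ( E )] ptr=7 lookahead=) remaining=[) ) * id $]
Step 13: reduce F->( E ). Stack=[( T * ( F] ptr=7 lookahead=) remaining=[) ) * id $]
Step 14: reduce T->F. Stack=[( T * ( T] ptr=7 lookahead=) remaining=[) ) * id $]
Step 15: reduce E->T. Stack=[( T * ( E] ptr=7 lookahead=) remaining=[) ) * id $]
Step 16: shift ). Stack=[( T * ( E )] ptr=8 lookahead=) remaining=[) * id $]
Step 17: reduce F->( E ). Stack=[( T * F] ptr=8 lookahead=) remaining=[) * id $]
Step 18: reduce T->T * F. Stack=[( T] ptr=8 lookahead=) remaining=[) * id $]
Step 19: reduce E->T. Stack=[( E] ptr=8 lookahead=) remaining=[) * id $]
Step 20: shift ). Stack=[( E )] ptr=9 lookahead=* remaining=[* id $]
Step 21: reduce F->( E ). Stack=[F] ptr=9 lookahead=* remaining=[* id $]
Step 22: reduce T->F. Stack=[T] ptr=9 lookahead=* remaining=[* id $]
Step 23: shift *. Stack=[T *] ptr=10 lookahead=id remaining=[id $]
Step 24: shift id. Stack=[T * id] ptr=11 lookahead=$ remaining=[$]
Step 25: reduce F->id. Stack=[T * F] ptr=11 lookahead=$ remaining=[$]
Step 26: reduce T->T * F. Stack=[T] ptr=11 lookahead=$ remaining=[$]
Step 27: reduce E->T. Stack=[E] ptr=11 lookahead=$ remaining=[$]
Step 28: accept. Stack=[E] ptr=11 lookahead=$ remaining=[$]

Answer: 28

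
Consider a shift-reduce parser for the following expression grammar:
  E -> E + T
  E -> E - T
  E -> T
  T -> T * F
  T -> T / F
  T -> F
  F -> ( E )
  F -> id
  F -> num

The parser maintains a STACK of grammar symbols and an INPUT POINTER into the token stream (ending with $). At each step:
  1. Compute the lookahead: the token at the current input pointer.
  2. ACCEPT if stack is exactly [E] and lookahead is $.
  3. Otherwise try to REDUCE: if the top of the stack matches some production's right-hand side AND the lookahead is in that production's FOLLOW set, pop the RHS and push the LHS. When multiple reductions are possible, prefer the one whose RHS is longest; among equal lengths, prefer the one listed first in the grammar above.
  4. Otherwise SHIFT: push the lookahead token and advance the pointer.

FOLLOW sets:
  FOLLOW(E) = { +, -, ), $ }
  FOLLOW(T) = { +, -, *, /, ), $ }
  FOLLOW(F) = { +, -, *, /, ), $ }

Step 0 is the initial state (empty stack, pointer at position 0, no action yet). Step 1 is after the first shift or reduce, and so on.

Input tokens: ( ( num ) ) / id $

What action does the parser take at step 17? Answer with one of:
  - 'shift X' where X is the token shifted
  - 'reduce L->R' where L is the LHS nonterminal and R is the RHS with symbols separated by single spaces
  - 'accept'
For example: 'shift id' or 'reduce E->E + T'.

Answer: reduce T->T / F

Derivation:
Step 1: shift (. Stack=[(] ptr=1 lookahead=( remaining=[( num ) ) / id $]
Step 2: shift (. Stack=[( (] ptr=2 lookahead=num remaining=[num ) ) / id $]
Step 3: shift num. Stack=[( ( num] ptr=3 lookahead=) remaining=[) ) / id $]
Step 4: reduce F->num. Stack=[( ( F] ptr=3 lookahead=) remaining=[) ) / id $]
Step 5: reduce T->F. Stack=[( ( T] ptr=3 lookahead=) remaining=[) ) / id $]
Step 6: reduce E->T. Stack=[( ( E] ptr=3 lookahead=) remaining=[) ) / id $]
Step 7: shift ). Stack=[( ( E )] ptr=4 lookahead=) remaining=[) / id $]
Step 8: reduce F->( E ). Stack=[( F] ptr=4 lookahead=) remaining=[) / id $]
Step 9: reduce T->F. Stack=[( T] ptr=4 lookahead=) remaining=[) / id $]
Step 10: reduce E->T. Stack=[( E] ptr=4 lookahead=) remaining=[) / id $]
Step 11: shift ). Stack=[( E )] ptr=5 lookahead=/ remaining=[/ id $]
Step 12: reduce F->( E ). Stack=[F] ptr=5 lookahead=/ remaining=[/ id $]
Step 13: reduce T->F. Stack=[T] ptr=5 lookahead=/ remaining=[/ id $]
Step 14: shift /. Stack=[T /] ptr=6 lookahead=id remaining=[id $]
Step 15: shift id. Stack=[T / id] ptr=7 lookahead=$ remaining=[$]
Step 16: reduce F->id. Stack=[T / F] ptr=7 lookahead=$ remaining=[$]
Step 17: reduce T->T / F. Stack=[T] ptr=7 lookahead=$ remaining=[$]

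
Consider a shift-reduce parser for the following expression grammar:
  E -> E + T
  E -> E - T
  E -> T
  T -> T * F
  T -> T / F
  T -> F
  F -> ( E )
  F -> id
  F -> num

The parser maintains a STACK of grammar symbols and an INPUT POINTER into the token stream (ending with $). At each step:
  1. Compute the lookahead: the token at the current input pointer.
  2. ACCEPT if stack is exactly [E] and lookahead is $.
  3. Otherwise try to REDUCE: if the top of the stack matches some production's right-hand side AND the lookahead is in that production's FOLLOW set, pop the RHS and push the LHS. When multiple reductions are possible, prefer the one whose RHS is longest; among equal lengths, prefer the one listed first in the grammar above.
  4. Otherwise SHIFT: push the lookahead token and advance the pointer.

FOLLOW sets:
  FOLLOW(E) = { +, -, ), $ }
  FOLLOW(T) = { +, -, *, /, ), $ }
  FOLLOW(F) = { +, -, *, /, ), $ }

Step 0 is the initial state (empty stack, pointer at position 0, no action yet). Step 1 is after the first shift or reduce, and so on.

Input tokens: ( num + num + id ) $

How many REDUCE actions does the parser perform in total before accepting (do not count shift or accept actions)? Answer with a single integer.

Step 1: shift (. Stack=[(] ptr=1 lookahead=num remaining=[num + num + id ) $]
Step 2: shift num. Stack=[( num] ptr=2 lookahead=+ remaining=[+ num + id ) $]
Step 3: reduce F->num. Stack=[( F] ptr=2 lookahead=+ remaining=[+ num + id ) $]
Step 4: reduce T->F. Stack=[( T] ptr=2 lookahead=+ remaining=[+ num + id ) $]
Step 5: reduce E->T. Stack=[( E] ptr=2 lookahead=+ remaining=[+ num + id ) $]
Step 6: shift +. Stack=[( E +] ptr=3 lookahead=num remaining=[num + id ) $]
Step 7: shift num. Stack=[( E + num] ptr=4 lookahead=+ remaining=[+ id ) $]
Step 8: reduce F->num. Stack=[( E + F] ptr=4 lookahead=+ remaining=[+ id ) $]
Step 9: reduce T->F. Stack=[( E + T] ptr=4 lookahead=+ remaining=[+ id ) $]
Step 10: reduce E->E + T. Stack=[( E] ptr=4 lookahead=+ remaining=[+ id ) $]
Step 11: shift +. Stack=[( E +] ptr=5 lookahead=id remaining=[id ) $]
Step 12: shift id. Stack=[( E + id] ptr=6 lookahead=) remaining=[) $]
Step 13: reduce F->id. Stack=[( E + F] ptr=6 lookahead=) remaining=[) $]
Step 14: reduce T->F. Stack=[( E + T] ptr=6 lookahead=) remaining=[) $]
Step 15: reduce E->E + T. Stack=[( E] ptr=6 lookahead=) remaining=[) $]
Step 16: shift ). Stack=[( E )] ptr=7 lookahead=$ remaining=[$]
Step 17: reduce F->( E ). Stack=[F] ptr=7 lookahead=$ remaining=[$]
Step 18: reduce T->F. Stack=[T] ptr=7 lookahead=$ remaining=[$]
Step 19: reduce E->T. Stack=[E] ptr=7 lookahead=$ remaining=[$]
Step 20: accept. Stack=[E] ptr=7 lookahead=$ remaining=[$]

Answer: 12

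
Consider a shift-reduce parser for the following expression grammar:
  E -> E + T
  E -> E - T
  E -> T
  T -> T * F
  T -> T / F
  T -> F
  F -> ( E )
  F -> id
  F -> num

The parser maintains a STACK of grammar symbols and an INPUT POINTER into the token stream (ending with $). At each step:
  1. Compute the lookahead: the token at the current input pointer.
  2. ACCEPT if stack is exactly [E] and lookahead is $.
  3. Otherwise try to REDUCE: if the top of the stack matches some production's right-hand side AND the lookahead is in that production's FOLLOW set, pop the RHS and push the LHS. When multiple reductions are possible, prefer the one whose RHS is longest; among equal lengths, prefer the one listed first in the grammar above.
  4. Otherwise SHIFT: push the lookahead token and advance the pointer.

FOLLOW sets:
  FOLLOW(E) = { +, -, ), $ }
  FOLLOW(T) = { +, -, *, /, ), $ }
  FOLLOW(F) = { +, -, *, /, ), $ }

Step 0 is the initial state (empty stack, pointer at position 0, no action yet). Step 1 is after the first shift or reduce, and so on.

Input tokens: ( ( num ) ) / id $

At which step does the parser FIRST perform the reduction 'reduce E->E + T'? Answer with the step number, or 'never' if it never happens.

Step 1: shift (. Stack=[(] ptr=1 lookahead=( remaining=[( num ) ) / id $]
Step 2: shift (. Stack=[( (] ptr=2 lookahead=num remaining=[num ) ) / id $]
Step 3: shift num. Stack=[( ( num] ptr=3 lookahead=) remaining=[) ) / id $]
Step 4: reduce F->num. Stack=[( ( F] ptr=3 lookahead=) remaining=[) ) / id $]
Step 5: reduce T->F. Stack=[( ( T] ptr=3 lookahead=) remaining=[) ) / id $]
Step 6: reduce E->T. Stack=[( ( E] ptr=3 lookahead=) remaining=[) ) / id $]
Step 7: shift ). Stack=[( ( E )] ptr=4 lookahead=) remaining=[) / id $]
Step 8: reduce F->( E ). Stack=[( F] ptr=4 lookahead=) remaining=[) / id $]
Step 9: reduce T->F. Stack=[( T] ptr=4 lookahead=) remaining=[) / id $]
Step 10: reduce E->T. Stack=[( E] ptr=4 lookahead=) remaining=[) / id $]
Step 11: shift ). Stack=[( E )] ptr=5 lookahead=/ remaining=[/ id $]
Step 12: reduce F->( E ). Stack=[F] ptr=5 lookahead=/ remaining=[/ id $]
Step 13: reduce T->F. Stack=[T] ptr=5 lookahead=/ remaining=[/ id $]
Step 14: shift /. Stack=[T /] ptr=6 lookahead=id remaining=[id $]
Step 15: shift id. Stack=[T / id] ptr=7 lookahead=$ remaining=[$]
Step 16: reduce F->id. Stack=[T / F] ptr=7 lookahead=$ remaining=[$]
Step 17: reduce T->T / F. Stack=[T] ptr=7 lookahead=$ remaining=[$]
Step 18: reduce E->T. Stack=[E] ptr=7 lookahead=$ remaining=[$]
Step 19: accept. Stack=[E] ptr=7 lookahead=$ remaining=[$]

Answer: never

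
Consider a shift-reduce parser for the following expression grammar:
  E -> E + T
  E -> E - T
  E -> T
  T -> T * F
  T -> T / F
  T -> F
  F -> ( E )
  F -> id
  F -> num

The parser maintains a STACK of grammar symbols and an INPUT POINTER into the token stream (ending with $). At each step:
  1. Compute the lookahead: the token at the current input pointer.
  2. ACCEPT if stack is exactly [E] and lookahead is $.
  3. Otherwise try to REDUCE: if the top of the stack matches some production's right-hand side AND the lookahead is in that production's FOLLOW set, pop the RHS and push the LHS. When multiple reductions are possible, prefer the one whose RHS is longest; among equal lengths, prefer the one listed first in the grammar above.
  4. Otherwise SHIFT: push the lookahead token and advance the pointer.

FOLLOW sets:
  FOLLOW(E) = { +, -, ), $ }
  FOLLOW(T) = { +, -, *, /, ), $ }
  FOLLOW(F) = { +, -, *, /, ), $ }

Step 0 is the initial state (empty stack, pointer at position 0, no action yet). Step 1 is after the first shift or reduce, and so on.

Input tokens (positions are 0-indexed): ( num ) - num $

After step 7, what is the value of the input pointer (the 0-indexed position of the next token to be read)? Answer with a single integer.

Step 1: shift (. Stack=[(] ptr=1 lookahead=num remaining=[num ) - num $]
Step 2: shift num. Stack=[( num] ptr=2 lookahead=) remaining=[) - num $]
Step 3: reduce F->num. Stack=[( F] ptr=2 lookahead=) remaining=[) - num $]
Step 4: reduce T->F. Stack=[( T] ptr=2 lookahead=) remaining=[) - num $]
Step 5: reduce E->T. Stack=[( E] ptr=2 lookahead=) remaining=[) - num $]
Step 6: shift ). Stack=[( E )] ptr=3 lookahead=- remaining=[- num $]
Step 7: reduce F->( E ). Stack=[F] ptr=3 lookahead=- remaining=[- num $]

Answer: 3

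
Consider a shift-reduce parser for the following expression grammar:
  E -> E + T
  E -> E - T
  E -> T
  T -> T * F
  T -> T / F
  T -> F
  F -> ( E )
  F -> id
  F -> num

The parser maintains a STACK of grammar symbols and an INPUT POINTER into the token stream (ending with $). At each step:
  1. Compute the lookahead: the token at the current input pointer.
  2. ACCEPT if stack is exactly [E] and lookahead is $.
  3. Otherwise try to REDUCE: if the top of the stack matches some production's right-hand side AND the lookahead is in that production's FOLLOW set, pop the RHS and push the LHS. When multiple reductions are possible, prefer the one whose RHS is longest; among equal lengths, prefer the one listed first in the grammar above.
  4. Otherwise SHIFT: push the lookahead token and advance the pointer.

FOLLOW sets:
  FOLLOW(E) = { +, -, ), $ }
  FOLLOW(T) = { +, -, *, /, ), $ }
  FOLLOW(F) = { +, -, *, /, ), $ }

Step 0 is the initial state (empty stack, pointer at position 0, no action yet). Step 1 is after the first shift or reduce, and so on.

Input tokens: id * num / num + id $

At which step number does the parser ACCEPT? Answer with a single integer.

Step 1: shift id. Stack=[id] ptr=1 lookahead=* remaining=[* num / num + id $]
Step 2: reduce F->id. Stack=[F] ptr=1 lookahead=* remaining=[* num / num + id $]
Step 3: reduce T->F. Stack=[T] ptr=1 lookahead=* remaining=[* num / num + id $]
Step 4: shift *. Stack=[T *] ptr=2 lookahead=num remaining=[num / num + id $]
Step 5: shift num. Stack=[T * num] ptr=3 lookahead=/ remaining=[/ num + id $]
Step 6: reduce F->num. Stack=[T * F] ptr=3 lookahead=/ remaining=[/ num + id $]
Step 7: reduce T->T * F. Stack=[T] ptr=3 lookahead=/ remaining=[/ num + id $]
Step 8: shift /. Stack=[T /] ptr=4 lookahead=num remaining=[num + id $]
Step 9: shift num. Stack=[T / num] ptr=5 lookahead=+ remaining=[+ id $]
Step 10: reduce F->num. Stack=[T / F] ptr=5 lookahead=+ remaining=[+ id $]
Step 11: reduce T->T / F. Stack=[T] ptr=5 lookahead=+ remaining=[+ id $]
Step 12: reduce E->T. Stack=[E] ptr=5 lookahead=+ remaining=[+ id $]
Step 13: shift +. Stack=[E +] ptr=6 lookahead=id remaining=[id $]
Step 14: shift id. Stack=[E + id] ptr=7 lookahead=$ remaining=[$]
Step 15: reduce F->id. Stack=[E + F] ptr=7 lookahead=$ remaining=[$]
Step 16: reduce T->F. Stack=[E + T] ptr=7 lookahead=$ remaining=[$]
Step 17: reduce E->E + T. Stack=[E] ptr=7 lookahead=$ remaining=[$]
Step 18: accept. Stack=[E] ptr=7 lookahead=$ remaining=[$]

Answer: 18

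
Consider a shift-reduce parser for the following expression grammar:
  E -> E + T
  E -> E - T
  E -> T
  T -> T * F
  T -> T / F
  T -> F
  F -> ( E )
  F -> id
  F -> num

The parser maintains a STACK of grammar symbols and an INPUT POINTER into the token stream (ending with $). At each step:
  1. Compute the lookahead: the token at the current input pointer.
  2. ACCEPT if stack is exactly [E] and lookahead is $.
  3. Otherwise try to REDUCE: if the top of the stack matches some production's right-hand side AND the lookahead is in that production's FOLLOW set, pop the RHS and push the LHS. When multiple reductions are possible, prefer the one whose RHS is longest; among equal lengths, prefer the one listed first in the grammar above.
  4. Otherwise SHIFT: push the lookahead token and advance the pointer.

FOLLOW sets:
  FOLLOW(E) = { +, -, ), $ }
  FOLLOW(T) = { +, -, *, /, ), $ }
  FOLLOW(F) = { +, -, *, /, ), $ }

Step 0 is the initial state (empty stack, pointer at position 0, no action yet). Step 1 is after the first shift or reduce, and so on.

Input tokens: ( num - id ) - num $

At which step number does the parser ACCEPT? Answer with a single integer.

Answer: 20

Derivation:
Step 1: shift (. Stack=[(] ptr=1 lookahead=num remaining=[num - id ) - num $]
Step 2: shift num. Stack=[( num] ptr=2 lookahead=- remaining=[- id ) - num $]
Step 3: reduce F->num. Stack=[( F] ptr=2 lookahead=- remaining=[- id ) - num $]
Step 4: reduce T->F. Stack=[( T] ptr=2 lookahead=- remaining=[- id ) - num $]
Step 5: reduce E->T. Stack=[( E] ptr=2 lookahead=- remaining=[- id ) - num $]
Step 6: shift -. Stack=[( E -] ptr=3 lookahead=id remaining=[id ) - num $]
Step 7: shift id. Stack=[( E - id] ptr=4 lookahead=) remaining=[) - num $]
Step 8: reduce F->id. Stack=[( E - F] ptr=4 lookahead=) remaining=[) - num $]
Step 9: reduce T->F. Stack=[( E - T] ptr=4 lookahead=) remaining=[) - num $]
Step 10: reduce E->E - T. Stack=[( E] ptr=4 lookahead=) remaining=[) - num $]
Step 11: shift ). Stack=[( E )] ptr=5 lookahead=- remaining=[- num $]
Step 12: reduce F->( E ). Stack=[F] ptr=5 lookahead=- remaining=[- num $]
Step 13: reduce T->F. Stack=[T] ptr=5 lookahead=- remaining=[- num $]
Step 14: reduce E->T. Stack=[E] ptr=5 lookahead=- remaining=[- num $]
Step 15: shift -. Stack=[E -] ptr=6 lookahead=num remaining=[num $]
Step 16: shift num. Stack=[E - num] ptr=7 lookahead=$ remaining=[$]
Step 17: reduce F->num. Stack=[E - F] ptr=7 lookahead=$ remaining=[$]
Step 18: reduce T->F. Stack=[E - T] ptr=7 lookahead=$ remaining=[$]
Step 19: reduce E->E - T. Stack=[E] ptr=7 lookahead=$ remaining=[$]
Step 20: accept. Stack=[E] ptr=7 lookahead=$ remaining=[$]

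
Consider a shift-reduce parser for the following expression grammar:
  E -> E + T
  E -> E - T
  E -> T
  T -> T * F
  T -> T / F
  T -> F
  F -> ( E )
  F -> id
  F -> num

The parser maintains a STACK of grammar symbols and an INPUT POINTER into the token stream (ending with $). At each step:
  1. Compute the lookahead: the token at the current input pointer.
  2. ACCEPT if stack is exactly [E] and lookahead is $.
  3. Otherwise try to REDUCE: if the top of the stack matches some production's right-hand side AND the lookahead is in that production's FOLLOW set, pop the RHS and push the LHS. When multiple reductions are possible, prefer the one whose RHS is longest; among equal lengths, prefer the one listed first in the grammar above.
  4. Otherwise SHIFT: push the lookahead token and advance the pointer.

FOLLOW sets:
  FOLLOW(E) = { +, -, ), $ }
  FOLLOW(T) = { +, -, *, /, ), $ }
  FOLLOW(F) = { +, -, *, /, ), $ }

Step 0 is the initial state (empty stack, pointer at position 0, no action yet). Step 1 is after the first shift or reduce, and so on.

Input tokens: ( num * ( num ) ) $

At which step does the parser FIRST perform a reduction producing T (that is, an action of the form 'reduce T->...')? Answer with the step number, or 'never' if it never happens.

Answer: 4

Derivation:
Step 1: shift (. Stack=[(] ptr=1 lookahead=num remaining=[num * ( num ) ) $]
Step 2: shift num. Stack=[( num] ptr=2 lookahead=* remaining=[* ( num ) ) $]
Step 3: reduce F->num. Stack=[( F] ptr=2 lookahead=* remaining=[* ( num ) ) $]
Step 4: reduce T->F. Stack=[( T] ptr=2 lookahead=* remaining=[* ( num ) ) $]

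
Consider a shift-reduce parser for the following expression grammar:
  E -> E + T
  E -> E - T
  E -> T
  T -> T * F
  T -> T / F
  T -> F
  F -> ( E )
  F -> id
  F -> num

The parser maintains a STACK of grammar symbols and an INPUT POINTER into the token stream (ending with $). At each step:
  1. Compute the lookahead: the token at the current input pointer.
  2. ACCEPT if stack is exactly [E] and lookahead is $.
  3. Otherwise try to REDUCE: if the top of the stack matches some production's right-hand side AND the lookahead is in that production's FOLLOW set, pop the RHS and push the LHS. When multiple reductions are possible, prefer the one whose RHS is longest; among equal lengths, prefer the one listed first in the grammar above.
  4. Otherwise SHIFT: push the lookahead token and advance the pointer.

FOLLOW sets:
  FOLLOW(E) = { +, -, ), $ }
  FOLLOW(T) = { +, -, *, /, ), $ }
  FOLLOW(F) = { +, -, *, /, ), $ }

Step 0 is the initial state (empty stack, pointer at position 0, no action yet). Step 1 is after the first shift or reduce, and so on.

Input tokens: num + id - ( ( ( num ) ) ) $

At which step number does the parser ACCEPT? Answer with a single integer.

Step 1: shift num. Stack=[num] ptr=1 lookahead=+ remaining=[+ id - ( ( ( num ) ) ) $]
Step 2: reduce F->num. Stack=[F] ptr=1 lookahead=+ remaining=[+ id - ( ( ( num ) ) ) $]
Step 3: reduce T->F. Stack=[T] ptr=1 lookahead=+ remaining=[+ id - ( ( ( num ) ) ) $]
Step 4: reduce E->T. Stack=[E] ptr=1 lookahead=+ remaining=[+ id - ( ( ( num ) ) ) $]
Step 5: shift +. Stack=[E +] ptr=2 lookahead=id remaining=[id - ( ( ( num ) ) ) $]
Step 6: shift id. Stack=[E + id] ptr=3 lookahead=- remaining=[- ( ( ( num ) ) ) $]
Step 7: reduce F->id. Stack=[E + F] ptr=3 lookahead=- remaining=[- ( ( ( num ) ) ) $]
Step 8: reduce T->F. Stack=[E + T] ptr=3 lookahead=- remaining=[- ( ( ( num ) ) ) $]
Step 9: reduce E->E + T. Stack=[E] ptr=3 lookahead=- remaining=[- ( ( ( num ) ) ) $]
Step 10: shift -. Stack=[E -] ptr=4 lookahead=( remaining=[( ( ( num ) ) ) $]
Step 11: shift (. Stack=[E - (] ptr=5 lookahead=( remaining=[( ( num ) ) ) $]
Step 12: shift (. Stack=[E - ( (] ptr=6 lookahead=( remaining=[( num ) ) ) $]
Step 13: shift (. Stack=[E - ( ( (] ptr=7 lookahead=num remaining=[num ) ) ) $]
Step 14: shift num. Stack=[E - ( ( ( num] ptr=8 lookahead=) remaining=[) ) ) $]
Step 15: reduce F->num. Stack=[E - ( ( ( F] ptr=8 lookahead=) remaining=[) ) ) $]
Step 16: reduce T->F. Stack=[E - ( ( ( T] ptr=8 lookahead=) remaining=[) ) ) $]
Step 17: reduce E->T. Stack=[E - ( ( ( E] ptr=8 lookahead=) remaining=[) ) ) $]
Step 18: shift ). Stack=[E - ( ( ( E )] ptr=9 lookahead=) remaining=[) ) $]
Step 19: reduce F->( E ). Stack=[E - ( ( F] ptr=9 lookahead=) remaining=[) ) $]
Step 20: reduce T->F. Stack=[E - ( ( T] ptr=9 lookahead=) remaining=[) ) $]
Step 21: reduce E->T. Stack=[E - ( ( E] ptr=9 lookahead=) remaining=[) ) $]
Step 22: shift ). Stack=[E - ( ( E )] ptr=10 lookahead=) remaining=[) $]
Step 23: reduce F->( E ). Stack=[E - ( F] ptr=10 lookahead=) remaining=[) $]
Step 24: reduce T->F. Stack=[E - ( T] ptr=10 lookahead=) remaining=[) $]
Step 25: reduce E->T. Stack=[E - ( E] ptr=10 lookahead=) remaining=[) $]
Step 26: shift ). Stack=[E - ( E )] ptr=11 lookahead=$ remaining=[$]
Step 27: reduce F->( E ). Stack=[E - F] ptr=11 lookahead=$ remaining=[$]
Step 28: reduce T->F. Stack=[E - T] ptr=11 lookahead=$ remaining=[$]
Step 29: reduce E->E - T. Stack=[E] ptr=11 lookahead=$ remaining=[$]
Step 30: accept. Stack=[E] ptr=11 lookahead=$ remaining=[$]

Answer: 30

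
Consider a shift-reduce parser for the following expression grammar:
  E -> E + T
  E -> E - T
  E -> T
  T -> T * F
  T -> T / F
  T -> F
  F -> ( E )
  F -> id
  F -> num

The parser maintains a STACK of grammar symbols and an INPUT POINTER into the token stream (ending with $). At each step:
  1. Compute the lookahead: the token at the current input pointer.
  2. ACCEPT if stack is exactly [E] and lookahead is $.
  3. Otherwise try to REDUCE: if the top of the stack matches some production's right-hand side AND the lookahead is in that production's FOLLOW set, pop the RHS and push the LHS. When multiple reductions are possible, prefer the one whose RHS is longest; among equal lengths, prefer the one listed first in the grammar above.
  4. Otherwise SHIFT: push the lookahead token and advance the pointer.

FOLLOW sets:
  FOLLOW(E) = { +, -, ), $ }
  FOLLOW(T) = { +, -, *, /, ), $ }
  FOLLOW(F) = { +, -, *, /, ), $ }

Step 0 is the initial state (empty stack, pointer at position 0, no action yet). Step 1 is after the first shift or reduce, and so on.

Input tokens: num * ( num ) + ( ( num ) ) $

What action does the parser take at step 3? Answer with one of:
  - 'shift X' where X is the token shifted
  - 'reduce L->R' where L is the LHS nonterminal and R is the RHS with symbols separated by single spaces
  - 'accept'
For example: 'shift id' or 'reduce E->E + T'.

Answer: reduce T->F

Derivation:
Step 1: shift num. Stack=[num] ptr=1 lookahead=* remaining=[* ( num ) + ( ( num ) ) $]
Step 2: reduce F->num. Stack=[F] ptr=1 lookahead=* remaining=[* ( num ) + ( ( num ) ) $]
Step 3: reduce T->F. Stack=[T] ptr=1 lookahead=* remaining=[* ( num ) + ( ( num ) ) $]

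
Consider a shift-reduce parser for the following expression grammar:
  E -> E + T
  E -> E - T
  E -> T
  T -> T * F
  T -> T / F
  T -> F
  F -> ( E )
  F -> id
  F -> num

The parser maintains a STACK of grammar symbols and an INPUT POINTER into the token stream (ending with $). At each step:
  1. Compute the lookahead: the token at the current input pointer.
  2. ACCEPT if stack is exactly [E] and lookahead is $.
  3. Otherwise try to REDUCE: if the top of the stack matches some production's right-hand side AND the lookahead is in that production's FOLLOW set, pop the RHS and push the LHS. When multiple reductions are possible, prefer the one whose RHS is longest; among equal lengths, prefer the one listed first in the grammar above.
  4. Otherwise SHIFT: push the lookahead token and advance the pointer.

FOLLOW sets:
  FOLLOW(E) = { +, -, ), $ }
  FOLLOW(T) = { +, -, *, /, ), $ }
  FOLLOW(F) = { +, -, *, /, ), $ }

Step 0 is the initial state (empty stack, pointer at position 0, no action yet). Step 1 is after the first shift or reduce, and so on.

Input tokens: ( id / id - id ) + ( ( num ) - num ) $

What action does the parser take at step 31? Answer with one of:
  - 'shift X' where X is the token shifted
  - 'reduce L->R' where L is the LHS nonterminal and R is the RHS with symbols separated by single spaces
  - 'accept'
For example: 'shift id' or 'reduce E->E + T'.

Answer: shift num

Derivation:
Step 1: shift (. Stack=[(] ptr=1 lookahead=id remaining=[id / id - id ) + ( ( num ) - num ) $]
Step 2: shift id. Stack=[( id] ptr=2 lookahead=/ remaining=[/ id - id ) + ( ( num ) - num ) $]
Step 3: reduce F->id. Stack=[( F] ptr=2 lookahead=/ remaining=[/ id - id ) + ( ( num ) - num ) $]
Step 4: reduce T->F. Stack=[( T] ptr=2 lookahead=/ remaining=[/ id - id ) + ( ( num ) - num ) $]
Step 5: shift /. Stack=[( T /] ptr=3 lookahead=id remaining=[id - id ) + ( ( num ) - num ) $]
Step 6: shift id. Stack=[( T / id] ptr=4 lookahead=- remaining=[- id ) + ( ( num ) - num ) $]
Step 7: reduce F->id. Stack=[( T / F] ptr=4 lookahead=- remaining=[- id ) + ( ( num ) - num ) $]
Step 8: reduce T->T / F. Stack=[( T] ptr=4 lookahead=- remaining=[- id ) + ( ( num ) - num ) $]
Step 9: reduce E->T. Stack=[( E] ptr=4 lookahead=- remaining=[- id ) + ( ( num ) - num ) $]
Step 10: shift -. Stack=[( E -] ptr=5 lookahead=id remaining=[id ) + ( ( num ) - num ) $]
Step 11: shift id. Stack=[( E - id] ptr=6 lookahead=) remaining=[) + ( ( num ) - num ) $]
Step 12: reduce F->id. Stack=[( E - F] ptr=6 lookahead=) remaining=[) + ( ( num ) - num ) $]
Step 13: reduce T->F. Stack=[( E - T] ptr=6 lookahead=) remaining=[) + ( ( num ) - num ) $]
Step 14: reduce E->E - T. Stack=[( E] ptr=6 lookahead=) remaining=[) + ( ( num ) - num ) $]
Step 15: shift ). Stack=[( E )] ptr=7 lookahead=+ remaining=[+ ( ( num ) - num ) $]
Step 16: reduce F->( E ). Stack=[F] ptr=7 lookahead=+ remaining=[+ ( ( num ) - num ) $]
Step 17: reduce T->F. Stack=[T] ptr=7 lookahead=+ remaining=[+ ( ( num ) - num ) $]
Step 18: reduce E->T. Stack=[E] ptr=7 lookahead=+ remaining=[+ ( ( num ) - num ) $]
Step 19: shift +. Stack=[E +] ptr=8 lookahead=( remaining=[( ( num ) - num ) $]
Step 20: shift (. Stack=[E + (] ptr=9 lookahead=( remaining=[( num ) - num ) $]
Step 21: shift (. Stack=[E + ( (] ptr=10 lookahead=num remaining=[num ) - num ) $]
Step 22: shift num. Stack=[E + ( ( num] ptr=11 lookahead=) remaining=[) - num ) $]
Step 23: reduce F->num. Stack=[E + ( ( F] ptr=11 lookahead=) remaining=[) - num ) $]
Step 24: reduce T->F. Stack=[E + ( ( T] ptr=11 lookahead=) remaining=[) - num ) $]
Step 25: reduce E->T. Stack=[E + ( ( E] ptr=11 lookahead=) remaining=[) - num ) $]
Step 26: shift ). Stack=[E + ( ( E )] ptr=12 lookahead=- remaining=[- num ) $]
Step 27: reduce F->( E ). Stack=[E + ( F] ptr=12 lookahead=- remaining=[- num ) $]
Step 28: reduce T->F. Stack=[E + ( T] ptr=12 lookahead=- remaining=[- num ) $]
Step 29: reduce E->T. Stack=[E + ( E] ptr=12 lookahead=- remaining=[- num ) $]
Step 30: shift -. Stack=[E + ( E -] ptr=13 lookahead=num remaining=[num ) $]
Step 31: shift num. Stack=[E + ( E - num] ptr=14 lookahead=) remaining=[) $]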